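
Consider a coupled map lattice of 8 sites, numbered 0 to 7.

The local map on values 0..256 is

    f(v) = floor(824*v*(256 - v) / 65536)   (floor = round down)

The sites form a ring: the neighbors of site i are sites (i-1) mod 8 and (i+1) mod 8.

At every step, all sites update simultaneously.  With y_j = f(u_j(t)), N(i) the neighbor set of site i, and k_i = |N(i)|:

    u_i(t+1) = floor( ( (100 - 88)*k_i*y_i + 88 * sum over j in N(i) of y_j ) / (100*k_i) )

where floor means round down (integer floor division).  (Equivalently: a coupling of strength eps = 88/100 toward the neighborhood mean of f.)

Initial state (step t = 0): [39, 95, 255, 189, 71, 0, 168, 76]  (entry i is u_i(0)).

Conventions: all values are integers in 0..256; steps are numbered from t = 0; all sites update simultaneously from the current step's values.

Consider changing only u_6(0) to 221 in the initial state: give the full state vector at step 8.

Answer: [200, 200, 200, 201, 202, 202, 202, 201]
Key observation: This trace re-runs the system from the modified initial state.

Derivation:
t=0: [39, 95, 255, 189, 71, 0, 221, 76]
t=1: [172, 71, 154, 93, 89, 115, 87, 109]
t=2: [182, 186, 179, 191, 195, 187, 199, 184]
t=3: [165, 170, 161, 160, 157, 147, 161, 156]
t=4: [189, 189, 188, 193, 196, 194, 197, 190]
t=5: [158, 159, 156, 153, 150, 147, 153, 153]
t=6: [195, 194, 195, 197, 199, 198, 199, 196]
t=7: [149, 149, 148, 145, 144, 142, 145, 145]
t=8: [200, 200, 200, 201, 202, 202, 202, 201]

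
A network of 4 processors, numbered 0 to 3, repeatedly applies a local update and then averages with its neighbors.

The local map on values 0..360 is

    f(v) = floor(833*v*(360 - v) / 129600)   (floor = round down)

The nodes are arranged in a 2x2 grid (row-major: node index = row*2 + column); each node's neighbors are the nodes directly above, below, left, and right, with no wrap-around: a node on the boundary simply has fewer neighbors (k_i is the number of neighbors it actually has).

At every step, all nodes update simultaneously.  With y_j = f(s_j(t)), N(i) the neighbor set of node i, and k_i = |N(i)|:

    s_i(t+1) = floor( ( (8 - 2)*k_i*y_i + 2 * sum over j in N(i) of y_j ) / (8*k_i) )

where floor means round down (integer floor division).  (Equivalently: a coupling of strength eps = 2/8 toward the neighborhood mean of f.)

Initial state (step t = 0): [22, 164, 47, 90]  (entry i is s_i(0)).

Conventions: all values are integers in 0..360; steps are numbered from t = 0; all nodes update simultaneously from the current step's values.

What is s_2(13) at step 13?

Simulating step by step:
t=0: [22, 164, 47, 90]
t=1: [72, 179, 95, 154]
t=2: [145, 198, 162, 198]
t=3: [201, 205, 205, 206]
t=4: [204, 204, 204, 203]
t=5: [204, 204, 204, 204]
t=6: [204, 204, 204, 204]
t=7: [204, 204, 204, 204]
t=8: [204, 204, 204, 204]
t=9: [204, 204, 204, 204]
t=10: [204, 204, 204, 204]
t=11: [204, 204, 204, 204]
t=12: [204, 204, 204, 204]
t=13: [204, 204, 204, 204]

Answer: s_2(13) = 204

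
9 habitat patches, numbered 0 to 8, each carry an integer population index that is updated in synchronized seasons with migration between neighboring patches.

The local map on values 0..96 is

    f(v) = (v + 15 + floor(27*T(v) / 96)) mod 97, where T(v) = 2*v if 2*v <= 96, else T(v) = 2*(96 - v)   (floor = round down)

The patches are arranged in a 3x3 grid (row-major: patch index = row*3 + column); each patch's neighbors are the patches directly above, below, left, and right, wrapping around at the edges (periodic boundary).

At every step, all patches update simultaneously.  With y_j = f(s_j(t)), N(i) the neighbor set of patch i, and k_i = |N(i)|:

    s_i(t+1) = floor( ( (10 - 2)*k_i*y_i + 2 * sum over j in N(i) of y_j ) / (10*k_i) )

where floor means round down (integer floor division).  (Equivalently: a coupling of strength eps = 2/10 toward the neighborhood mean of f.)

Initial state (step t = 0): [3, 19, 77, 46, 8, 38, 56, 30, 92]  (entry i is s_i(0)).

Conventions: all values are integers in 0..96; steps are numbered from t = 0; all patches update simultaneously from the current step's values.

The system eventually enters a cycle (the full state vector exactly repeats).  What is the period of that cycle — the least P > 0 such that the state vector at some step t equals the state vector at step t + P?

Answer: 7
Key observation: The state at step 26, [31, 68, 33, 9, 69, 82, 7, 83, 36], reappears at step 33 — and no state repeats earlier — so the cycle the system enters has period 7.

Derivation:
t=0: [3, 19, 77, 46, 8, 38, 56, 30, 92]
t=1: [26, 40, 11, 79, 34, 65, 83, 57, 21]
t=2: [50, 74, 34, 11, 63, 7, 16, 84, 44]
t=3: [79, 16, 64, 38, 80, 33, 42, 17, 73]
t=4: [14, 34, 5, 67, 16, 57, 70, 39, 11]
t=5: [33, 63, 29, 9, 43, 79, 8, 67, 35]
t=6: [63, 87, 59, 32, 72, 16, 29, 14, 59]
t=7: [88, 19, 87, 61, 9, 44, 62, 37, 86]
t=8: [20, 41, 15, 86, 37, 73, 86, 66, 20]
t=9: [43, 71, 39, 13, 62, 10, 12, 10, 39]
t=10: [72, 16, 69, 40, 81, 38, 37, 34, 68]
t=11: [11, 36, 7, 69, 18, 63, 65, 60, 11]
t=12: [30, 66, 31, 10, 47, 81, 8, 83, 36]
t=13: [54, 11, 57, 33, 72, 18, 30, 15, 62]
t=14: [86, 36, 87, 62, 11, 47, 63, 40, 88]
t=15: [20, 63, 16, 88, 42, 77, 86, 72, 21]
t=16: [44, 85, 41, 15, 69, 12, 12, 14, 40]
t=17: [74, 17, 73, 37, 7, 36, 38, 34, 70]
t=18: [12, 37, 8, 66, 32, 61, 66, 61, 12]
t=19: [31, 68, 33, 9, 65, 82, 8, 84, 37]
t=20: [56, 7, 59, 28, 2, 13, 30, 11, 63]
t=21: [86, 31, 87, 56, 21, 41, 62, 35, 87]
t=22: [20, 57, 16, 85, 52, 71, 85, 66, 20]
t=23: [44, 83, 41, 14, 78, 11, 12, 11, 39]
t=24: [74, 16, 73, 36, 10, 35, 37, 31, 68]
t=25: [12, 37, 8, 65, 36, 60, 64, 57, 11]
t=26: [31, 68, 33, 9, 69, 82, 7, 83, 36]
t=27: [56, 7, 59, 28, 3, 14, 28, 11, 62]
t=28: [86, 31, 87, 56, 22, 42, 60, 35, 87]
t=29: [20, 57, 16, 86, 54, 72, 85, 66, 20]
t=30: [44, 83, 41, 14, 78, 11, 12, 12, 39]
t=31: [74, 16, 73, 36, 10, 35, 37, 32, 68]
t=32: [12, 37, 8, 65, 36, 60, 64, 59, 11]
t=33: [31, 68, 33, 9, 69, 82, 7, 83, 36]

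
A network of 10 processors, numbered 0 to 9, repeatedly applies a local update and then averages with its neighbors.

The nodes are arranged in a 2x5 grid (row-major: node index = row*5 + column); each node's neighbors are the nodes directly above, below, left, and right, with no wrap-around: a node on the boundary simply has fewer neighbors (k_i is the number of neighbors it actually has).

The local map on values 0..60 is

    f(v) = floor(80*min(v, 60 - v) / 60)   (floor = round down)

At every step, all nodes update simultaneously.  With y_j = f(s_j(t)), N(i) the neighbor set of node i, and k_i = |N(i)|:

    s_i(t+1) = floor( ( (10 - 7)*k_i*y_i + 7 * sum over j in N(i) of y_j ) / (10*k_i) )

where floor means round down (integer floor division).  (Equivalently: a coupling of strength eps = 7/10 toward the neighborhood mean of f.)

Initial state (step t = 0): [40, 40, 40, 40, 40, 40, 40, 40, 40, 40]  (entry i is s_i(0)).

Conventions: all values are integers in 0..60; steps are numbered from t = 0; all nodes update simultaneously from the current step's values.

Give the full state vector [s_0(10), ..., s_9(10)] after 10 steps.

Simulating step by step:
t=0: [40, 40, 40, 40, 40, 40, 40, 40, 40, 40]
t=1: [26, 26, 26, 26, 26, 26, 26, 26, 26, 26]
t=2: [34, 34, 34, 34, 34, 34, 34, 34, 34, 34]
t=3: [34, 34, 34, 34, 34, 34, 34, 34, 34, 34]
t=4: [34, 34, 34, 34, 34, 34, 34, 34, 34, 34]
t=5: [34, 34, 34, 34, 34, 34, 34, 34, 34, 34]
t=6: [34, 34, 34, 34, 34, 34, 34, 34, 34, 34]
t=7: [34, 34, 34, 34, 34, 34, 34, 34, 34, 34]
t=8: [34, 34, 34, 34, 34, 34, 34, 34, 34, 34]
t=9: [34, 34, 34, 34, 34, 34, 34, 34, 34, 34]
t=10: [34, 34, 34, 34, 34, 34, 34, 34, 34, 34]

Answer: [34, 34, 34, 34, 34, 34, 34, 34, 34, 34]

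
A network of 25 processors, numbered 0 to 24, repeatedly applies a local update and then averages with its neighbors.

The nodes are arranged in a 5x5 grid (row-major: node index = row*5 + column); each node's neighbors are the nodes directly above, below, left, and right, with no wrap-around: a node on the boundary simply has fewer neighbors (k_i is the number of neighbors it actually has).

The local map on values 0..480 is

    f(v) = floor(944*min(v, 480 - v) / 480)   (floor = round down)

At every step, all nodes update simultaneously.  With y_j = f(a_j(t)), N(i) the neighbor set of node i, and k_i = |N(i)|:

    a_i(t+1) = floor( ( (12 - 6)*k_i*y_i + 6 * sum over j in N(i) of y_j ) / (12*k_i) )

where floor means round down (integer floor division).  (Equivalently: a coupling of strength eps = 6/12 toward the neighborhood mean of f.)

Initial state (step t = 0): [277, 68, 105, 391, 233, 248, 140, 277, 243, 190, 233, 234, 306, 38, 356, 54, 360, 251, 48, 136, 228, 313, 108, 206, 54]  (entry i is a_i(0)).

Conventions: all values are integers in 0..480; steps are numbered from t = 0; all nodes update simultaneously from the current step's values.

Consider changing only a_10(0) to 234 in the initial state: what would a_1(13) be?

Answer: a_1(13) = 115
Key observation: This trace re-runs the system from the modified initial state.

Derivation:
t=0: [277, 68, 105, 391, 233, 248, 140, 277, 243, 190, 234, 234, 306, 38, 356, 54, 360, 251, 48, 136, 228, 313, 108, 206, 54]
t=1: [346, 213, 220, 275, 366, 417, 318, 360, 360, 381, 400, 394, 343, 180, 240, 243, 286, 335, 196, 207, 332, 313, 303, 271, 221]
t=2: [266, 377, 392, 350, 261, 184, 277, 274, 266, 252, 204, 225, 265, 347, 395, 371, 346, 315, 374, 418, 344, 334, 344, 400, 421]
t=3: [350, 266, 230, 298, 390, 383, 375, 379, 381, 393, 370, 406, 390, 282, 221, 262, 289, 307, 211, 142, 258, 276, 261, 177, 127]
t=4: [280, 362, 388, 315, 220, 207, 222, 227, 236, 219, 235, 194, 222, 346, 356, 385, 351, 344, 376, 322, 425, 407, 396, 356, 281]
t=5: [356, 284, 257, 341, 404, 418, 401, 412, 414, 404, 393, 388, 387, 299, 288, 230, 248, 265, 237, 294, 136, 159, 191, 248, 333]
t=6: [248, 331, 350, 255, 180, 155, 179, 179, 178, 183, 211, 210, 227, 321, 333, 375, 398, 395, 432, 371, 324, 339, 385, 416, 349]
t=7: [377, 323, 308, 380, 377, 355, 346, 351, 358, 345, 360, 378, 378, 303, 292, 249, 213, 194, 149, 213, 273, 247, 187, 152, 213]
t=8: [239, 287, 295, 227, 216, 239, 257, 256, 252, 267, 267, 239, 247, 311, 356, 403, 395, 350, 327, 389, 431, 427, 373, 328, 388]
t=9: [447, 401, 392, 428, 428, 456, 438, 433, 428, 394, 390, 420, 416, 347, 276, 189, 206, 269, 282, 209, 111, 130, 214, 264, 209]
t=10: [82, 130, 144, 113, 118, 77, 92, 106, 129, 185, 177, 157, 173, 257, 340, 318, 347, 374, 383, 405, 265, 301, 392, 415, 414]
t=11: [182, 231, 255, 239, 262, 190, 205, 236, 280, 308, 303, 295, 315, 351, 295, 330, 278, 224, 210, 172, 378, 318, 201, 145, 133]
t=12: [385, 427, 452, 445, 416, 371, 408, 427, 387, 366, 345, 365, 352, 313, 336, 305, 375, 411, 371, 341, 253, 324, 371, 320, 286]
t=13: [172, 115, 73, 94, 135, 205, 151, 130, 181, 210, 263, 220, 224, 280, 279, 324, 229, 178, 238, 282, 385, 297, 232, 291, 337]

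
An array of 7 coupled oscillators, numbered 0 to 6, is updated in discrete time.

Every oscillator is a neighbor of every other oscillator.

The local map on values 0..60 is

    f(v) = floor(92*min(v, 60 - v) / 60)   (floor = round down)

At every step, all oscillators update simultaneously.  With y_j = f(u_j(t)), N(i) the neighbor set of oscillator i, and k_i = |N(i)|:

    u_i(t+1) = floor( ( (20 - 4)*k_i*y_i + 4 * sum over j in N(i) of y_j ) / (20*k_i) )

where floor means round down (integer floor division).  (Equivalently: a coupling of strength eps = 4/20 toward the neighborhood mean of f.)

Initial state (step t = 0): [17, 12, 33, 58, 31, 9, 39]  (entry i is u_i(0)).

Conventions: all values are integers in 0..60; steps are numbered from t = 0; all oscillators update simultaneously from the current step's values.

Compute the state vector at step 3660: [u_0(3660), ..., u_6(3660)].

Answer: [37, 28, 28, 39, 28, 37, 41]
Key observation: The state at step 5, [35, 40, 40, 33, 40, 35, 30], reappears at step 13: the system is in a cycle of period 8 from step 5 on.  Therefore the state at step 3660 equals the state at step 5 + ((3660 - 5) mod 8) = 12, which is [37, 28, 28, 39, 28, 37, 41].

Derivation:
t=0: [17, 12, 33, 58, 31, 9, 39]
t=1: [25, 19, 37, 8, 39, 15, 30]
t=2: [36, 29, 34, 16, 31, 24, 42]
t=3: [35, 42, 38, 26, 42, 35, 29]
t=4: [37, 28, 33, 38, 28, 37, 41]
t=5: [35, 40, 40, 33, 40, 35, 30]
t=6: [37, 31, 31, 39, 31, 37, 43]
t=7: [35, 42, 42, 33, 42, 35, 28]
t=8: [37, 28, 28, 39, 28, 37, 40]
t=9: [35, 40, 40, 33, 40, 35, 31]
t=10: [37, 31, 31, 39, 31, 37, 42]
t=11: [35, 42, 42, 33, 42, 35, 29]
t=12: [37, 28, 28, 39, 28, 37, 41]
t=13: [35, 40, 40, 33, 40, 35, 30]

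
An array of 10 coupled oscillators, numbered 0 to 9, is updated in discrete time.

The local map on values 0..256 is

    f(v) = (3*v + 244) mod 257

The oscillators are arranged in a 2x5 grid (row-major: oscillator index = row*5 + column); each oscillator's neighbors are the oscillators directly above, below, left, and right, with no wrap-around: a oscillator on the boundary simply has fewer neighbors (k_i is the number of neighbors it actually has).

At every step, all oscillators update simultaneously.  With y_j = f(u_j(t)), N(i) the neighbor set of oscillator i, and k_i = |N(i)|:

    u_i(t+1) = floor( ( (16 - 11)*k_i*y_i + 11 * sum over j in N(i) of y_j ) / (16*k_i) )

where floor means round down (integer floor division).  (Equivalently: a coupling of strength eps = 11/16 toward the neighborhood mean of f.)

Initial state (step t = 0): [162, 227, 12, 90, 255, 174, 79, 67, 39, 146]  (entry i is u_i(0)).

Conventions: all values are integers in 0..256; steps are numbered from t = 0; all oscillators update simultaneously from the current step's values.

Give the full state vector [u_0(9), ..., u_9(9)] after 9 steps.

Answer: [93, 115, 134, 163, 232, 150, 102, 118, 152, 154]

Derivation:
t=0: [162, 227, 12, 90, 255, 174, 79, 67, 39, 146]
t=1: [207, 154, 85, 83, 132, 230, 206, 139, 114, 170]
t=2: [151, 157, 207, 174, 203, 114, 143, 138, 165, 143]
t=3: [151, 162, 166, 170, 166, 140, 145, 154, 197, 155]
t=4: [183, 199, 219, 194, 220, 166, 179, 164, 163, 161]
t=5: [109, 59, 120, 127, 133, 82, 122, 151, 180, 187]
t=6: [154, 106, 133, 87, 90, 125, 162, 102, 79, 59]
t=7: [112, 138, 116, 158, 141, 173, 110, 141, 172, 128]
t=8: [155, 91, 139, 173, 157, 121, 143, 135, 184, 172]
t=9: [93, 115, 134, 163, 232, 150, 102, 118, 152, 154]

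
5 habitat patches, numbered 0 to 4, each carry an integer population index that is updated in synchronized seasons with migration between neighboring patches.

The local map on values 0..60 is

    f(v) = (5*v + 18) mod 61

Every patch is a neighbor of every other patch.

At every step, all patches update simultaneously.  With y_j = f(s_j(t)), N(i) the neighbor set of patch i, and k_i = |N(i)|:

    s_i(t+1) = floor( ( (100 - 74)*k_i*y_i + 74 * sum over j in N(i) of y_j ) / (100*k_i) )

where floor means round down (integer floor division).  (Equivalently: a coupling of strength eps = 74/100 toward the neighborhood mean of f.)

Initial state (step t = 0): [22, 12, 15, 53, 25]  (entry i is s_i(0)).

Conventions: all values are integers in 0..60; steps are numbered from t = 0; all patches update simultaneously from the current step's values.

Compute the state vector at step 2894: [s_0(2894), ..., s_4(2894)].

Answer: [17, 17, 16, 16, 17]
Key observation: The state at step 19, [34, 34, 33, 33, 34], reappears at step 28: the system is in a cycle of period 9 from step 19 on.  Therefore the state at step 2894 equals the state at step 19 + ((2894 - 19) mod 9) = 23, which is [17, 17, 16, 16, 17].

Derivation:
t=0: [22, 12, 15, 53, 25]
t=1: [21, 22, 23, 24, 22]
t=2: [7, 7, 8, 8, 7]
t=3: [54, 54, 55, 55, 54]
t=4: [45, 45, 46, 46, 45]
t=5: [39, 39, 35, 35, 39]
t=6: [22, 22, 21, 21, 22]
t=7: [4, 4, 3, 3, 4]
t=8: [36, 36, 35, 35, 36]
t=9: [13, 13, 12, 12, 13]
t=10: [20, 20, 19, 19, 20]
t=11: [55, 55, 54, 54, 55]
t=12: [47, 47, 46, 46, 47]
t=13: [7, 7, 6, 6, 7]
t=14: [51, 51, 50, 50, 51]
t=15: [27, 27, 26, 26, 27]
t=16: [29, 29, 28, 28, 29]
t=17: [39, 39, 38, 38, 39]
t=18: [28, 28, 27, 27, 28]
t=19: [34, 34, 33, 33, 34]
t=20: [3, 3, 2, 2, 3]
t=21: [31, 31, 30, 30, 31]
t=22: [49, 49, 48, 48, 49]
t=23: [17, 17, 16, 16, 17]
t=24: [40, 40, 39, 39, 40]
t=25: [33, 33, 32, 32, 33]
t=26: [20, 20, 24, 24, 20]
t=27: [41, 41, 38, 38, 41]
t=28: [34, 34, 33, 33, 34]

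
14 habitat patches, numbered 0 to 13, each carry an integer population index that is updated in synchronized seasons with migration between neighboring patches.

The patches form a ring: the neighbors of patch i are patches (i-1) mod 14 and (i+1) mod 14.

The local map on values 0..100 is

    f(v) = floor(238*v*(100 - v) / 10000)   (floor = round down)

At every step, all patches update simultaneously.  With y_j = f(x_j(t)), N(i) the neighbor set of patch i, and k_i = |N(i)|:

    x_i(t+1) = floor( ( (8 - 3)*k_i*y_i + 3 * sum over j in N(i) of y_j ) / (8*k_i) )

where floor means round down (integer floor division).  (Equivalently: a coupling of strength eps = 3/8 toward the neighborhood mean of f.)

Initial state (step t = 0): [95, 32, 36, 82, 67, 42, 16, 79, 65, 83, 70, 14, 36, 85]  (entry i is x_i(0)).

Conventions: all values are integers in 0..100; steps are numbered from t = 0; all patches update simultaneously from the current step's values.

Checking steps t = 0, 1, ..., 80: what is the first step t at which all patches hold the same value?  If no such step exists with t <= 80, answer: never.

Answer: never
Key observation: The state at step 3 reappears at step 5 — the system is in a cycle of period 2 from step 3 on.  No step 0..5 is synchronized, and the cycle repeats forever, so no step up to 80 (or ever) has all patches equal.

Derivation:
t=0: [95, 32, 36, 82, 67, 42, 16, 79, 65, 83, 70, 14, 36, 85]  (not all equal)
t=1: [22, 44, 49, 41, 49, 51, 37, 40, 47, 39, 42, 36, 44, 30]  (not all equal)
t=2: [45, 54, 58, 57, 58, 58, 56, 57, 58, 56, 56, 55, 55, 49]  (not all equal)
t=3: [58, 58, 57, 57, 57, 57, 57, 57, 57, 57, 58, 58, 58, 58]  (not all equal)
t=4: [57, 57, 57, 58, 58, 58, 58, 58, 58, 57, 57, 57, 57, 57]  (not all equal)
t=5: [58, 58, 57, 57, 57, 57, 57, 57, 57, 57, 58, 58, 58, 58]  (not all equal)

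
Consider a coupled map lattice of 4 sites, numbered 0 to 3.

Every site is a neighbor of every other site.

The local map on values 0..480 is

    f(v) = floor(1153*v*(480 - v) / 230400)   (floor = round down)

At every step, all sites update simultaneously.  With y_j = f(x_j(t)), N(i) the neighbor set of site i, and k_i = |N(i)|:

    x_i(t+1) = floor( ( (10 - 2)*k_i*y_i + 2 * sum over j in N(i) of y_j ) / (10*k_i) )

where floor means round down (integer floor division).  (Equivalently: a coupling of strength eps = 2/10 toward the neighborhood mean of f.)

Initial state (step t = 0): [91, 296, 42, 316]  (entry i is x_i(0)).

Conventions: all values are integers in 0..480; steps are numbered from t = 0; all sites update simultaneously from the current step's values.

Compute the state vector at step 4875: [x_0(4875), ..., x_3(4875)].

Answer: [280, 280, 280, 280]
Key observation: The state at step 5, [280, 280, 280, 280], reappears at step 6: the system is in a cycle of period 1 from step 5 on.  Therefore the state at step 4875 equals the state at step 5 + ((4875 - 5) mod 1) = 5, which is [280, 280, 280, 280].

Derivation:
t=0: [91, 296, 42, 316]
t=1: [183, 252, 120, 243]
t=2: [269, 281, 229, 282]
t=3: [283, 279, 285, 279]
t=4: [278, 279, 278, 279]
t=5: [280, 280, 280, 280]
t=6: [280, 280, 280, 280]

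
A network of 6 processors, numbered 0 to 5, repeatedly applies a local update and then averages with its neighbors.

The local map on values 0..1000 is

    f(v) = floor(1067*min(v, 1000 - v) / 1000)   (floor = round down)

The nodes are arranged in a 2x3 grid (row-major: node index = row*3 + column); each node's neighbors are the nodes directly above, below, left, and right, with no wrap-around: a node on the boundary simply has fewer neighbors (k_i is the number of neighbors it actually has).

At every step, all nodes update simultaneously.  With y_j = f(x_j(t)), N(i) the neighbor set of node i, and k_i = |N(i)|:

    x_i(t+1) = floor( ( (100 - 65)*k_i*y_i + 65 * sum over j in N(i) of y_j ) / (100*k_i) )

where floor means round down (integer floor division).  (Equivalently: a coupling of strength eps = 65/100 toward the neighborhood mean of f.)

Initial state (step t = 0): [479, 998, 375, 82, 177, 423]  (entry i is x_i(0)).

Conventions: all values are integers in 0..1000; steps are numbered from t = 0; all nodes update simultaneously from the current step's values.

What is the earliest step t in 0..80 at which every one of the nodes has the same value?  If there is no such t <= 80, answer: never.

Simulating step by step:
t=0: [479, 998, 375, 82, 177, 423]  (not all equal)
t=1: [207, 238, 287, 257, 182, 348]  (not all equal)
t=2: [248, 244, 309, 230, 262, 292]  (not all equal)
t=3: [256, 279, 300, 262, 274, 306]  (not all equal)
t=4: [282, 295, 314, 281, 297, 313]  (not all equal)
t=5: [304, 315, 327, 304, 315, 328]  (not all equal)
t=6: [327, 336, 344, 327, 336, 344]  (not all equal)
t=7: [351, 357, 364, 351, 357, 364]  (not all equal)
t=8: [375, 380, 385, 375, 380, 385]  (not all equal)
t=9: [401, 405, 408, 401, 405, 408]  (not all equal)
t=10: [428, 431, 434, 428, 431, 434]  (not all equal)
t=11: [456, 459, 461, 456, 459, 461]  (not all equal)
t=12: [486, 488, 490, 486, 488, 490]  (not all equal)
t=13: [518, 520, 521, 518, 520, 521]  (not all equal)
t=14: [513, 512, 511, 513, 512, 511]  (not all equal)
t=15: [519, 520, 520, 519, 520, 520]  (not all equal)
t=16: [512, 512, 512, 512, 512, 512]  (all equal)

Answer: 16
Key observation: Synchronization is absorbing here: once all nodes are equal they stay equal, and step 16 is the first all-equal step.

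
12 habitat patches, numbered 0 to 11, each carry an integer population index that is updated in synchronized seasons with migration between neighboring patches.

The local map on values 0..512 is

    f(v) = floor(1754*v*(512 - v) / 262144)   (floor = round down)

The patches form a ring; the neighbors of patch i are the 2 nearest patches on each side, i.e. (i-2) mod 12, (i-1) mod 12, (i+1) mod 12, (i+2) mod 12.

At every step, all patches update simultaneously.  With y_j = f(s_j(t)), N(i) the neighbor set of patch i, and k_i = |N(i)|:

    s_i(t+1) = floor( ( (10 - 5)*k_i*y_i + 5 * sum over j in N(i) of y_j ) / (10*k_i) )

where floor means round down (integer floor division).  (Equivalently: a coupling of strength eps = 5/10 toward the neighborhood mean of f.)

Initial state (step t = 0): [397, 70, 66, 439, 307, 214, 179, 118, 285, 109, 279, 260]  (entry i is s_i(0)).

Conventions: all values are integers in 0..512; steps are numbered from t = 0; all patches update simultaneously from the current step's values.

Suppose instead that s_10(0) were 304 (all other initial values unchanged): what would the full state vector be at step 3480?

Simulating step by step:
t=0: [397, 70, 66, 439, 307, 214, 179, 118, 285, 109, 304, 260]
t=1: [310, 247, 241, 263, 364, 381, 397, 349, 394, 347, 395, 372]
t=2: [400, 423, 424, 414, 369, 351, 325, 356, 327, 360, 337, 367]
t=3: [305, 272, 271, 289, 339, 364, 391, 379, 394, 373, 375, 341]
t=4: [411, 427, 428, 418, 388, 364, 333, 335, 323, 345, 355, 388]
t=5: [285, 258, 257, 276, 318, 352, 384, 391, 397, 379, 359, 320]
t=6: [422, 433, 433, 425, 403, 374, 340, 326, 321, 343, 369, 402]
t=7: [265, 242, 241, 260, 297, 339, 377, 394, 397, 376, 344, 300]
t=8: [429, 435, 435, 430, 414, 385, 349, 327, 324, 349, 381, 412]
t=9: [251, 233, 233, 248, 281, 324, 366, 388, 390, 367, 329, 284]
t=10: [431, 434, 435, 432, 421, 397, 363, 340, 338, 362, 394, 420]
t=11: [243, 231, 230, 241, 268, 307, 348, 373, 374, 350, 311, 270]
t=12: [433, 434, 434, 433, 427, 410, 384, 363, 363, 382, 408, 427]
t=13: [236, 228, 228, 235, 253, 284, 319, 343, 343, 321, 286, 254]
t=14: [434, 434, 434, 434, 433, 425, 411, 398, 398, 410, 424, 432]
t=15: [229, 226, 226, 228, 236, 252, 273, 289, 290, 275, 254, 238]
t=16: [433, 432, 432, 433, 434, 435, 434, 433, 432, 434, 435, 435]
t=17: [227, 229, 229, 228, 226, 225, 226, 227, 228, 226, 225, 225]
t=18: [432, 432, 432, 432, 432, 432, 432, 432, 432, 432, 432, 432]
t=19: [231, 231, 231, 231, 231, 231, 231, 231, 231, 231, 231, 231]
t=20: [434, 434, 434, 434, 434, 434, 434, 434, 434, 434, 434, 434]
t=21: [226, 226, 226, 226, 226, 226, 226, 226, 226, 226, 226, 226]
t=22: [432, 432, 432, 432, 432, 432, 432, 432, 432, 432, 432, 432]

Answer: [434, 434, 434, 434, 434, 434, 434, 434, 434, 434, 434, 434]
Key observation: The state at step 18, [432, 432, 432, 432, 432, 432, 432, 432, 432, 432, 432, 432], reappears at step 22: the system is in a cycle of period 4 from step 18 on.  Therefore the state at step 3480 equals the state at step 18 + ((3480 - 18) mod 4) = 20, which is [434, 434, 434, 434, 434, 434, 434, 434, 434, 434, 434, 434].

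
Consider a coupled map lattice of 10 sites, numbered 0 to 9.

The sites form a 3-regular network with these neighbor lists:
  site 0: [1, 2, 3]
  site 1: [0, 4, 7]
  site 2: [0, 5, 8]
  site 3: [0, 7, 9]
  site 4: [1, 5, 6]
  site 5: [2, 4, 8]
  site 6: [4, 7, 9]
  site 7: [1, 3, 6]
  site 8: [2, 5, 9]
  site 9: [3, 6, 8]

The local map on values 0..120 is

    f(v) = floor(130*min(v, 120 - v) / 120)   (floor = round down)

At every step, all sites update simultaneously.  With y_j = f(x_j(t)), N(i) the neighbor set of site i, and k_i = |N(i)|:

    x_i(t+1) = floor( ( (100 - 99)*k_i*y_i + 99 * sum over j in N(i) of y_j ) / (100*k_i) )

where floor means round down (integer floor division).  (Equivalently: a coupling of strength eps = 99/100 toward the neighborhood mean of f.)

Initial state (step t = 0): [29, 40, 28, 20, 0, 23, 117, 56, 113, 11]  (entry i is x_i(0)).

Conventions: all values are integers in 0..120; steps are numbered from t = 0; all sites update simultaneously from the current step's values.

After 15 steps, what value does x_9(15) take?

Answer: x_9(15) = 46

Derivation:
t=0: [29, 40, 28, 20, 0, 23, 117, 56, 113, 11]
t=1: [31, 30, 20, 33, 23, 12, 23, 22, 21, 10]
t=2: [29, 26, 22, 22, 23, 22, 19, 30, 14, 26]
t=3: [24, 28, 23, 30, 23, 20, 27, 23, 24, 19]
t=4: [28, 24, 24, 23, 26, 24, 22, 30, 21, 28]
t=5: [25, 29, 26, 30, 25, 25, 29, 24, 27, 23]
t=6: [30, 26, 27, 25, 29, 27, 25, 31, 26, 30]
t=7: [28, 31, 29, 32, 28, 29, 31, 27, 29, 27]
t=8: [32, 29, 30, 29, 32, 30, 29, 33, 30, 32]
t=9: [31, 34, 32, 34, 31, 32, 34, 31, 32, 31]
t=10: [35, 33, 33, 33, 35, 33, 33, 35, 33, 35]
t=11: [35, 36, 35, 36, 35, 35, 36, 35, 35, 35]
t=12: [38, 37, 37, 37, 38, 37, 37, 38, 37, 38]
t=13: [40, 40, 40, 40, 40, 40, 40, 40, 40, 40]
t=14: [43, 43, 43, 43, 43, 43, 43, 43, 43, 43]
t=15: [46, 46, 46, 46, 46, 46, 46, 46, 46, 46]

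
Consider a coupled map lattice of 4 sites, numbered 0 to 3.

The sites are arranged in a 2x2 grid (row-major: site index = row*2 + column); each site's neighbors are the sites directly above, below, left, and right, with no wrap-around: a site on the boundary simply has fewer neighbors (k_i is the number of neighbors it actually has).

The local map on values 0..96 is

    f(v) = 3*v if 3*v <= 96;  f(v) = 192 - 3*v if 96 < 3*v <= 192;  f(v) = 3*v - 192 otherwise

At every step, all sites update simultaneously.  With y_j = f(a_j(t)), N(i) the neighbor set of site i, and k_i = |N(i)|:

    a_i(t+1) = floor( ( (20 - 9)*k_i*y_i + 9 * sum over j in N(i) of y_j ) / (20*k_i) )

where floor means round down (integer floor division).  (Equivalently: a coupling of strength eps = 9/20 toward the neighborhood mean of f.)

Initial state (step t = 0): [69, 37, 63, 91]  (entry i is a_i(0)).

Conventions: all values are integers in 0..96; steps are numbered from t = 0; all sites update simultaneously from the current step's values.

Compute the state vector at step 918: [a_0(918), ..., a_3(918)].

Simulating step by step:
t=0: [69, 37, 63, 91]
t=1: [27, 66, 23, 63]
t=2: [61, 22, 56, 18]
t=3: [25, 50, 27, 49]
t=4: [68, 50, 71, 52]
t=5: [20, 33, 22, 33]
t=6: [68, 85, 70, 86]
t=7: [24, 52, 27, 54]
t=8: [65, 42, 67, 42]
t=9: [18, 51, 20, 53]
t=10: [51, 41, 52, 40]
t=11: [45, 62, 44, 63]
t=12: [46, 16, 46, 16]
t=13: [52, 49, 52, 49]
t=14: [38, 42, 38, 42]
t=15: [75, 68, 75, 68]
t=16: [28, 16, 28, 16]
t=17: [75, 56, 75, 56]
t=18: [30, 26, 30, 26]
t=19: [87, 80, 87, 80]
t=20: [64, 52, 64, 52]
t=21: [8, 27, 8, 27]
t=22: [36, 68, 36, 68]
t=23: [67, 28, 67, 28]
t=24: [25, 67, 25, 67]
t=25: [60, 23, 60, 23]
t=26: [24, 56, 24, 56]
t=27: [61, 34, 61, 34]
t=28: [27, 71, 27, 71]
t=29: [67, 34, 67, 34]
t=30: [27, 71, 27, 71]

Answer: [27, 71, 27, 71]
Key observation: The state at step 28, [27, 71, 27, 71], reappears at step 30: the system is in a cycle of period 2 from step 28 on.  Therefore the state at step 918 equals the state at step 28 + ((918 - 28) mod 2) = 28, which is [27, 71, 27, 71].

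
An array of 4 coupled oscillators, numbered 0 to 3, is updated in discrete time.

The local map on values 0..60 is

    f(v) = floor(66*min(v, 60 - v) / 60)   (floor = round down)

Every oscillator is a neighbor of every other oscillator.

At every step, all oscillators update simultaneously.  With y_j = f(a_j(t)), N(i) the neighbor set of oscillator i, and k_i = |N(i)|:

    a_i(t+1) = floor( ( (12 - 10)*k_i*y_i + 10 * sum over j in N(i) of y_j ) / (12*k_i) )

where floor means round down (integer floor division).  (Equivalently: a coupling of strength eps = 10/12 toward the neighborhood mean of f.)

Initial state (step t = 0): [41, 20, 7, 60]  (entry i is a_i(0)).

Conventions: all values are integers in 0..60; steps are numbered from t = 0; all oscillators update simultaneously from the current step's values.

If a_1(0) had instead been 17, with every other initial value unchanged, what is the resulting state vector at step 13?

Simulating step by step:
t=0: [41, 17, 7, 60]
t=1: [10, 10, 11, 12]
t=2: [11, 11, 11, 11]
t=3: [12, 12, 12, 12]
t=4: [13, 13, 13, 13]
t=5: [14, 14, 14, 14]
t=6: [15, 15, 15, 15]
t=7: [16, 16, 16, 16]
t=8: [17, 17, 17, 17]
t=9: [18, 18, 18, 18]
t=10: [19, 19, 19, 19]
t=11: [20, 20, 20, 20]
t=12: [22, 22, 22, 22]
t=13: [24, 24, 24, 24]

Answer: [24, 24, 24, 24]
Key observation: This trace re-runs the system from the modified initial state.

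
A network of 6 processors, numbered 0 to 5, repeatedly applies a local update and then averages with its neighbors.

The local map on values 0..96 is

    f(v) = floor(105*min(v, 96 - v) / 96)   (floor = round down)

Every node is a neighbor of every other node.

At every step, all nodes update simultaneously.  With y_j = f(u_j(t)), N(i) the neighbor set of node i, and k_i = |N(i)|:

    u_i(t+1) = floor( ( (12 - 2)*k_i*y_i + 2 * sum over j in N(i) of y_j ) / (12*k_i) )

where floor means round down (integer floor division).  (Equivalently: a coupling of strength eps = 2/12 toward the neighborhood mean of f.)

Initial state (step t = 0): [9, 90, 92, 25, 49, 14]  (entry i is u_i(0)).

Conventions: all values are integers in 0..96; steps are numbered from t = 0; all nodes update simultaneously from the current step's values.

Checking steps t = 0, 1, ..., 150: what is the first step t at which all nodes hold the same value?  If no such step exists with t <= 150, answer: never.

Simulating step by step:
t=0: [9, 90, 92, 25, 49, 14]  (not all equal)
t=1: [10, 8, 6, 25, 44, 15]  (not all equal)
t=2: [11, 10, 8, 25, 42, 16]  (not all equal)
t=3: [13, 11, 10, 25, 39, 17]  (not all equal)
t=4: [15, 13, 12, 25, 37, 18]  (not all equal)
t=5: [17, 15, 14, 25, 36, 19]  (not all equal)
t=6: [18, 17, 16, 26, 35, 20]  (not all equal)
t=7: [19, 19, 18, 27, 35, 21]  (not all equal)
t=8: [20, 20, 20, 28, 35, 22]  (not all equal)
t=9: [21, 21, 21, 29, 35, 24]  (not all equal)
t=10: [22, 22, 22, 30, 35, 26]  (not all equal)
t=11: [24, 24, 24, 31, 36, 28]  (not all equal)
t=12: [26, 26, 26, 32, 37, 30]  (not all equal)
t=13: [28, 28, 28, 34, 38, 31]  (not all equal)
t=14: [30, 30, 30, 36, 39, 33]  (not all equal)
t=15: [32, 32, 32, 38, 40, 35]  (not all equal)
t=16: [35, 35, 35, 40, 41, 37]  (not all equal)
t=17: [38, 38, 38, 42, 43, 40]  (not all equal)
t=18: [41, 41, 41, 44, 46, 43]  (not all equal)
t=19: [44, 44, 44, 47, 49, 46]  (not all equal)
t=20: [48, 48, 48, 50, 50, 49]  (not all equal)
t=21: [51, 51, 51, 50, 50, 51]  (not all equal)
t=22: [49, 49, 49, 49, 49, 49]  (all equal)

Answer: 22
Key observation: Synchronization is absorbing here: once all nodes are equal they stay equal, and step 22 is the first all-equal step.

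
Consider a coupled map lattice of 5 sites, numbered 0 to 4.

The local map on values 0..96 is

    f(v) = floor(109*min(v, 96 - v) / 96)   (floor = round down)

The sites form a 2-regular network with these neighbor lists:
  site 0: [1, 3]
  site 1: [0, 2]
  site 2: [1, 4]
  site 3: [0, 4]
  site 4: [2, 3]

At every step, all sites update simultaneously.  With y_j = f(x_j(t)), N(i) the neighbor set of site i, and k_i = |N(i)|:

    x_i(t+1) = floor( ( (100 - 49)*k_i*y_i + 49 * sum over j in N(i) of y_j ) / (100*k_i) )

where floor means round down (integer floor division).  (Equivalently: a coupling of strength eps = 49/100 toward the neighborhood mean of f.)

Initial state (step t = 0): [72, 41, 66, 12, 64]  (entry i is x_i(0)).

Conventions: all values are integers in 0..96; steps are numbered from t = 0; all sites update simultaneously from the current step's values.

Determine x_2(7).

Simulating step by step:
t=0: [72, 41, 66, 12, 64]
t=1: [28, 38, 37, 22, 29]
t=2: [32, 39, 39, 27, 32]
t=3: [36, 42, 42, 32, 36]
t=4: [40, 45, 45, 37, 40]
t=5: [45, 49, 49, 43, 45]
t=6: [50, 52, 52, 49, 50]
t=7: [51, 49, 49, 52, 51]

Answer: x_2(7) = 49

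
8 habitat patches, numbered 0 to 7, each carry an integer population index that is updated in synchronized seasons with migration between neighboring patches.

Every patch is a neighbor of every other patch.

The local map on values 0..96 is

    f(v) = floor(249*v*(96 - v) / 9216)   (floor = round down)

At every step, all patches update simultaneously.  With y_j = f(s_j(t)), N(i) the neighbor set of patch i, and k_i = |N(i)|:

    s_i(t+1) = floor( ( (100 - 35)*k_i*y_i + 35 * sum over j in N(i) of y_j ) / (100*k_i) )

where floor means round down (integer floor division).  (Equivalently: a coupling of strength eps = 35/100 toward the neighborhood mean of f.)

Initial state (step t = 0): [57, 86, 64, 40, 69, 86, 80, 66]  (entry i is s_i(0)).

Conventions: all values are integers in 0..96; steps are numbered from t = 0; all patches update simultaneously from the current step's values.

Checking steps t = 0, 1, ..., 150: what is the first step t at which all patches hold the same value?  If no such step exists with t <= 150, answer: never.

Answer: 4
Key observation: Synchronization is absorbing here: once all patches are equal they stay equal, and step 4 is the first all-equal step.

Derivation:
t=0: [57, 86, 64, 40, 69, 86, 80, 66]  (not all equal)
t=1: [53, 31, 50, 53, 47, 31, 38, 49]  (not all equal)
t=2: [60, 56, 60, 60, 60, 56, 59, 60]  (not all equal)
t=3: [58, 59, 58, 58, 58, 59, 58, 58]  (not all equal)
t=4: [58, 58, 58, 58, 58, 58, 58, 58]  (all equal)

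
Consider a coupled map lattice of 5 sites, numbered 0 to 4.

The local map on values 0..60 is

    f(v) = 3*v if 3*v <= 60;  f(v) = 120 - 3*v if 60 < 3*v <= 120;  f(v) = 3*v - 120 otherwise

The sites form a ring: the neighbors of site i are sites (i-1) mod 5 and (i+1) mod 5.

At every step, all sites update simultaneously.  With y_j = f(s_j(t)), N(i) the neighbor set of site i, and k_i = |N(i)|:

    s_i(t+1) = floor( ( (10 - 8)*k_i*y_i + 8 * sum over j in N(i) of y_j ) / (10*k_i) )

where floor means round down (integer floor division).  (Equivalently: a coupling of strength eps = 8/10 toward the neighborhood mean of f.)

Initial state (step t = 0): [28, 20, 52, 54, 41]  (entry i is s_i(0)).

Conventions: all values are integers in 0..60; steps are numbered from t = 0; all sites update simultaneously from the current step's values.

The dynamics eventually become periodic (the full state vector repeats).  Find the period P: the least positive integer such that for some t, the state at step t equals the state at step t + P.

Simulating step by step:
t=0: [28, 20, 52, 54, 41]
t=1: [32, 40, 48, 24, 31]
t=2: [15, 19, 24, 30, 34]
t=3: [39, 48, 44, 32, 33]
t=4: [18, 10, 21, 18, 15]
t=5: [40, 50, 45, 51, 52]
t=6: [26, 12, 28, 27, 20]
t=7: [46, 38, 37, 46, 44]
t=8: [10, 12, 11, 12, 16]
t=9: [39, 32, 35, 39, 36]
t=10: [15, 12, 13, 11, 4]
t=11: [28, 40, 35, 27, 33]
t=12: [15, 20, 18, 22, 34]
t=13: [40, 51, 56, 39, 43]
t=14: [16, 25, 24, 23, 3]
t=15: [31, 47, 48, 33, 41]
t=16: [15, 24, 21, 15, 19]
t=17: [51, 50, 48, 54, 47]
t=18: [27, 28, 33, 26, 34]
t=19: [29, 31, 35, 24, 36]
t=20: [22, 24, 33, 20, 34]
t=21: [37, 39, 47, 27, 49]
t=22: [13, 12, 21, 27, 24]
t=23: [41, 45, 41, 49, 40]
t=24: [6, 5, 17, 6, 12]
t=25: [24, 30, 23, 38, 21]
t=26: [44, 45, 24, 44, 33]
t=27: [16, 27, 20, 30, 13]
t=28: [40, 51, 39, 45, 39]
t=29: [14, 7, 19, 5, 6]
t=30: [24, 43, 25, 33, 26]
t=31: [30, 39, 21, 39, 36]
t=32: [12, 35, 13, 28, 15]
t=33: [31, 33, 28, 40, 37]
t=34: [17, 29, 15, 18, 12]
t=35: [37, 45, 43, 43, 49]
t=36: [18, 10, 11, 16, 12]
t=37: [37, 40, 37, 37, 48]
t=38: [11, 7, 5, 15, 12]
t=39: [29, 23, 29, 29, 38]
t=40: [29, 36, 40, 22, 27]
t=41: [27, 15, 26, 26, 42]
t=42: [28, 41, 43, 27, 33]
t=43: [16, 18, 18, 19, 34]
t=44: [38, 51, 55, 40, 45]
t=45: [20, 27, 22, 24, 5]
t=46: [33, 53, 45, 37, 46]
t=47: [27, 22, 22, 15, 15]
t=48: [47, 48, 50, 48, 42]
t=49: [16, 25, 25, 19, 19]
t=50: [50, 46, 49, 52, 53]
t=51: [28, 26, 27, 33, 34]
t=52: [31, 38, 33, 27, 26]
t=53: [24, 20, 22, 33, 34]
t=54: [40, 52, 43, 33, 31]
t=55: [25, 10, 24, 18, 13]
t=56: [36, 43, 43, 45, 47]
t=57: [14, 10, 11, 15, 15]
t=58: [38, 36, 36, 40, 43]
t=59: [9, 9, 7, 8, 4]
t=60: [21, 24, 24, 18, 22]
t=61: [52, 51, 50, 51, 55]
t=62: [38, 33, 32, 36, 36]
t=63: [14, 16, 18, 16, 9]
t=64: [38, 48, 49, 42, 41]
t=65: [12, 18, 17, 13, 5]
t=66: [34, 45, 47, 34, 33]
t=67: [18, 18, 17, 20, 18]
t=68: [54, 52, 55, 54, 56]
t=69: [42, 42, 40, 45, 43]
t=70: [7, 3, 8, 6, 10]
t=71: [19, 19, 15, 25, 21]
t=72: [57, 52, 49, 49, 52]
t=73: [39, 38, 30, 30, 38]
t=74: [5, 14, 20, 20, 14]
t=75: [36, 38, 52, 52, 38]
t=76: [7, 20, 24, 24, 20]
t=77: [52, 39, 52, 52, 39]
t=78: [9, 29, 22, 22, 29]
t=79: [31, 39, 45, 45, 39]
t=80: [7, 17, 10, 10, 17]
t=81: [45, 30, 38, 38, 30]
t=82: [27, 14, 15, 15, 14]
t=83: [41, 42, 43, 43, 42]
t=84: [5, 6, 7, 7, 6]
t=85: [17, 18, 19, 19, 18]
t=86: [53, 54, 55, 55, 54]
t=87: [41, 42, 43, 43, 42]

Answer: 4
Key observation: The state at step 83, [41, 42, 43, 43, 42], reappears at step 87 — and no state repeats earlier — so the cycle the system enters has period 4.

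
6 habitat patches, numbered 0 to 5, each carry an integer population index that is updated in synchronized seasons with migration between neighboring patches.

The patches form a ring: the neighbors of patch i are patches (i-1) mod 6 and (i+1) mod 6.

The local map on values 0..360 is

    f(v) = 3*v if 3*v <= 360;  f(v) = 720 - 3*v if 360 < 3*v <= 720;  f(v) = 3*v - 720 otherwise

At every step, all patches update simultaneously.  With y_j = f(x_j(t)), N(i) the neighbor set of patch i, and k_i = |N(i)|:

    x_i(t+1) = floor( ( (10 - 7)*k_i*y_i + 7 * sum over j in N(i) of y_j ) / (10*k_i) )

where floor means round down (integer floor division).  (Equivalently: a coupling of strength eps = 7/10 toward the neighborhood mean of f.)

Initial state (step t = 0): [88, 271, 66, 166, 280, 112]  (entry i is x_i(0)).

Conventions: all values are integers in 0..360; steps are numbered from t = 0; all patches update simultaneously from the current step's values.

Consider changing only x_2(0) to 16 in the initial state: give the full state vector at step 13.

Answer: [96, 228, 136, 269, 136, 228]
Key observation: This trace re-runs the system from the modified initial state.

Derivation:
t=0: [88, 271, 16, 166, 280, 112]
t=1: [229, 137, 124, 125, 231, 235]
t=2: [123, 226, 333, 234, 134, 25]
t=3: [146, 233, 104, 214, 127, 256]
t=4: [108, 214, 128, 251, 145, 231]
t=5: [133, 254, 139, 227, 106, 221]
t=6: [130, 231, 119, 229, 129, 240]
t=7: [108, 248, 128, 251, 111, 232]
t=8: [114, 238, 120, 244, 119, 237]
t=9: [107, 247, 114, 254, 114, 247]
t=10: [111, 238, 124, 252, 124, 238]
t=11: [104, 240, 119, 254, 119, 240]
t=12: [93, 234, 121, 262, 121, 234]
t=13: [96, 228, 136, 269, 136, 228]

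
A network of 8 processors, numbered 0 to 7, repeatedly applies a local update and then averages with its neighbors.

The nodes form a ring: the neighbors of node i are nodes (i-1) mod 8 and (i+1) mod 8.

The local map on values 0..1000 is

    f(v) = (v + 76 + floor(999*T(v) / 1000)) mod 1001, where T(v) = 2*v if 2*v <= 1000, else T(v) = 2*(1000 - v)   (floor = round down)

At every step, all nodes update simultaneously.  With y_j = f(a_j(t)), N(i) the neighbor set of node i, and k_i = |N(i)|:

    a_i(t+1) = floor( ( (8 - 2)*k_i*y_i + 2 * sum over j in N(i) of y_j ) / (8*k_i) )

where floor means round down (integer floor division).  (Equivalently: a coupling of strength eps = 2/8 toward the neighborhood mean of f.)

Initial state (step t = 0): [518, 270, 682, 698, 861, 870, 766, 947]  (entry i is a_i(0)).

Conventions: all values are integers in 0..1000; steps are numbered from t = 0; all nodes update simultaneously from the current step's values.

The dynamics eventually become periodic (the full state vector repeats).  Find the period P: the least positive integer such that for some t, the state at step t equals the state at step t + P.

Answer: 2
Key observation: The state at step 46, [538, 538, 539, 539, 539, 539, 538, 538], reappears at step 48 — and no state repeats earlier — so the cycle the system enters has period 2.

Derivation:
t=0: [518, 270, 682, 698, 861, 870, 766, 947]
t=1: [543, 782, 451, 357, 232, 218, 272, 203]
t=2: [520, 338, 374, 258, 687, 754, 844, 690]
t=3: [474, 159, 264, 709, 436, 317, 260, 386]
t=4: [470, 584, 764, 429, 335, 173, 673, 342]
t=5: [436, 466, 338, 319, 178, 505, 387, 185]
t=6: [424, 412, 128, 110, 531, 532, 326, 549]
t=7: [363, 333, 433, 429, 525, 480, 172, 443]
t=8: [181, 121, 334, 386, 521, 528, 557, 396]
t=9: [551, 415, 140, 252, 512, 543, 488, 338]
t=10: [443, 366, 515, 755, 591, 535, 480, 198]
t=11: [407, 249, 480, 369, 469, 528, 536, 616]
t=12: [381, 717, 510, 260, 451, 536, 529, 447]
t=13: [259, 365, 574, 765, 494, 525, 527, 406]
t=14: [696, 295, 434, 363, 524, 549, 515, 393]
t=15: [435, 814, 422, 238, 498, 532, 516, 306]
t=16: [440, 284, 386, 705, 592, 547, 610, 861]
t=17: [438, 773, 336, 366, 473, 513, 440, 267]
t=18: [438, 284, 120, 200, 461, 531, 475, 754]
t=19: [446, 798, 526, 617, 495, 526, 482, 350]
t=20: [359, 327, 502, 481, 544, 545, 474, 209]
t=21: [207, 131, 500, 525, 528, 525, 525, 607]
t=22: [638, 509, 557, 551, 546, 548, 538, 505]
t=23: [468, 542, 523, 522, 527, 527, 538, 548]
t=24: [490, 527, 548, 551, 547, 545, 536, 521]
t=25: [545, 544, 528, 523, 526, 529, 538, 550]
t=26: [528, 531, 544, 550, 548, 544, 535, 526]
t=27: [545, 541, 530, 525, 526, 530, 539, 546]
t=28: [529, 533, 543, 548, 547, 543, 535, 529]
t=29: [544, 540, 531, 526, 527, 531, 538, 544]
t=30: [530, 534, 542, 547, 546, 542, 536, 530]
t=31: [543, 539, 532, 527, 528, 532, 538, 543]
t=32: [531, 535, 541, 546, 545, 541, 536, 531]
t=33: [542, 538, 533, 528, 529, 533, 538, 542]
t=34: [532, 536, 541, 545, 544, 540, 536, 532]
t=35: [541, 537, 533, 529, 530, 534, 538, 541]
t=36: [533, 537, 541, 544, 543, 540, 536, 533]
t=37: [540, 537, 533, 530, 531, 534, 537, 540]
t=38: [534, 537, 540, 543, 542, 540, 537, 534]
t=39: [539, 537, 534, 531, 532, 534, 537, 539]
t=40: [535, 537, 540, 542, 541, 539, 537, 535]
t=41: [538, 536, 534, 532, 533, 535, 537, 538]
t=42: [536, 538, 540, 541, 540, 539, 537, 536]
t=43: [537, 536, 534, 533, 534, 535, 536, 537]
t=44: [537, 538, 539, 540, 540, 539, 538, 537]
t=45: [536, 536, 535, 534, 534, 535, 536, 536]
t=46: [538, 538, 539, 539, 539, 539, 538, 538]
t=47: [536, 535, 535, 535, 535, 535, 535, 536]
t=48: [538, 538, 539, 539, 539, 539, 538, 538]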